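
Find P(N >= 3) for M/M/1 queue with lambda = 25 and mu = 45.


P(N >= 3) = rho^3 = (25/45)^3 = 0.1715

0.1715


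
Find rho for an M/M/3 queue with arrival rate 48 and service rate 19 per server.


rho = lambda/(c*mu) = 48/(3*19) = 0.8421

0.8421


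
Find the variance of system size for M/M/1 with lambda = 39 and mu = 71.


rho = 39/71; Var(N) = rho/(1-rho)^2 = 2.7

2.7


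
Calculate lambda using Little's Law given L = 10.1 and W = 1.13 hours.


lambda = L / W = 10.1 / 1.13 = 8.94 per hour

8.94 per hour


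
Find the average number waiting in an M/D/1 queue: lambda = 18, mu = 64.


M/D/1: Lq = rho^2 / (2*(1-rho)) where rho = 18/64; Lq = 0.06

0.06


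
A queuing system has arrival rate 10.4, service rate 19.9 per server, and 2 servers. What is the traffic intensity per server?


rho = lambda / (c * mu) = 10.4 / (2 * 19.9) = 0.2613

0.2613


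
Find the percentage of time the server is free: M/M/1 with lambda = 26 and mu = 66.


Idle fraction = (1 - rho) * 100 = (1 - 26/66) * 100 = 60.6%

60.6%


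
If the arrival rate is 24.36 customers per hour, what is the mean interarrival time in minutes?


Mean interarrival time = 60/lambda = 60/24.36 = 2.46 minutes

2.46 minutes


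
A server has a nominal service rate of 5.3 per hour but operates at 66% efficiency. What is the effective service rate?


Effective rate = mu * efficiency = 5.3 * 0.66 = 3.5 per hour

3.5 per hour


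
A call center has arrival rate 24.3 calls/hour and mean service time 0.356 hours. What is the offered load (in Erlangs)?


Offered load a = lambda * E[S] = 24.3 * 0.356 = 8.65 Erlangs

8.65 Erlangs


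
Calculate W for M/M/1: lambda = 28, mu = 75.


W = 1/(mu - lambda) = 1/(75 - 28) = 0.0213 hours

0.0213 hours


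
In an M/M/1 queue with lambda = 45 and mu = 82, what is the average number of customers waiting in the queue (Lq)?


rho = 45/82; Lq = rho^2/(1-rho) = 0.67

0.67


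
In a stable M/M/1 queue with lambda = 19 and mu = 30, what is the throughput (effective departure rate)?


For a stable queue (lambda < mu), throughput = lambda = 19 per hour

19 per hour


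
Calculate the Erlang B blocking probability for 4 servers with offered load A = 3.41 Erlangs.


B(N,A) = (A^N/N!) / sum(A^k/k!, k=0..N) with N=4, A=3.41 = 0.2508

0.2508


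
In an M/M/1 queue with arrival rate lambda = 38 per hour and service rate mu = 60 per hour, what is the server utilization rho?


rho = lambda/mu = 38/60 = 0.6333

0.6333


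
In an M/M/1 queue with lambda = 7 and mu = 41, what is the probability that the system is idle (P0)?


P0 = 1 - rho = 1 - 7/41 = 0.8293

0.8293


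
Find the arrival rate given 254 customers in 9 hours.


lambda = total arrivals / time = 254 / 9 = 28.22 per hour

28.22 per hour


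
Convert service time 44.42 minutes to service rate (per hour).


mu = 60 / avg_service_time = 60 / 44.42 = 1.35 per hour

1.35 per hour


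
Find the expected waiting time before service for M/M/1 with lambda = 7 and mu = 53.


rho = 7/53; Wq = rho/(mu - lambda) = 0.0029 hours

0.0029 hours


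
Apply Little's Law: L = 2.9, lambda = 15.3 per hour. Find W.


W = L / lambda = 2.9 / 15.3 = 0.1895 hours

0.1895 hours


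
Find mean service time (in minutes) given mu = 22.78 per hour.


Mean service time = 60/mu = 60/22.78 = 2.63 minutes

2.63 minutes


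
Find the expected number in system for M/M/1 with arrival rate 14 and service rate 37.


rho = 14/37; L = rho/(1-rho) = 0.61

0.61


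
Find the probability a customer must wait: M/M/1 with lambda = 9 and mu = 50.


P(wait) = rho = lambda/mu = 9/50 = 0.18

0.18


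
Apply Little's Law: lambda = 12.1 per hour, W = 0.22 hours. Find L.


L = lambda * W = 12.1 * 0.22 = 2.66

2.66


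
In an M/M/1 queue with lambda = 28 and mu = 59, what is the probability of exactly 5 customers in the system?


rho = 28/59; P(n) = (1-rho)*rho^n = (1-28/59)*(28/59)^5 = 0.0126

0.0126


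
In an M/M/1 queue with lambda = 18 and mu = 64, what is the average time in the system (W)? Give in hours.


W = 1/(mu - lambda) = 1/(64 - 18) = 0.0217 hours

0.0217 hours


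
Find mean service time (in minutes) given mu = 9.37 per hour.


Mean service time = 60/mu = 60/9.37 = 6.4 minutes

6.4 minutes


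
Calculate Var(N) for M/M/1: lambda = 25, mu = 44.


rho = 25/44; Var(N) = rho/(1-rho)^2 = 3.05

3.05


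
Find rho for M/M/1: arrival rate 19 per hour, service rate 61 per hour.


rho = lambda/mu = 19/61 = 0.3115

0.3115


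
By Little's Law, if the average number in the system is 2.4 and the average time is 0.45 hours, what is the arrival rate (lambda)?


lambda = L / W = 2.4 / 0.45 = 5.33 per hour

5.33 per hour


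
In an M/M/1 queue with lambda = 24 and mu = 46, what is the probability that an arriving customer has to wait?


P(wait) = rho = lambda/mu = 24/46 = 0.5217

0.5217


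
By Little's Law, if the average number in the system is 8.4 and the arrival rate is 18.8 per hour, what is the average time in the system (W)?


W = L / lambda = 8.4 / 18.8 = 0.4468 hours

0.4468 hours


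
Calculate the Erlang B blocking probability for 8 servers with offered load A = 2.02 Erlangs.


B(N,A) = (A^N/N!) / sum(A^k/k!, k=0..N) with N=8, A=2.02 = 0.0009

0.0009


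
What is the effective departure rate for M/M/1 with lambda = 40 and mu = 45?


For a stable queue (lambda < mu), throughput = lambda = 40 per hour

40 per hour


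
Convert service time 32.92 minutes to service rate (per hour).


mu = 60 / avg_service_time = 60 / 32.92 = 1.82 per hour

1.82 per hour


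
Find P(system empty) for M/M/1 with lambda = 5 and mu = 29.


P0 = 1 - rho = 1 - 5/29 = 0.8276

0.8276


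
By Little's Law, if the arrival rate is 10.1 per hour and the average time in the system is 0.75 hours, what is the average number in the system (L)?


L = lambda * W = 10.1 * 0.75 = 7.58

7.58


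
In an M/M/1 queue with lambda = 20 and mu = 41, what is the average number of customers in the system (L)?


rho = 20/41; L = rho/(1-rho) = 0.95

0.95


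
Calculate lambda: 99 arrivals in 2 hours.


lambda = total arrivals / time = 99 / 2 = 49.5 per hour

49.5 per hour


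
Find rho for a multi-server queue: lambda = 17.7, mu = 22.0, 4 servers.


rho = lambda / (c * mu) = 17.7 / (4 * 22.0) = 0.2011

0.2011


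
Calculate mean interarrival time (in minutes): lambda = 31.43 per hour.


Mean interarrival time = 60/lambda = 60/31.43 = 1.91 minutes

1.91 minutes


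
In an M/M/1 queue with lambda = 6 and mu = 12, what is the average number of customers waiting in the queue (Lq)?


rho = 6/12; Lq = rho^2/(1-rho) = 0.5

0.5


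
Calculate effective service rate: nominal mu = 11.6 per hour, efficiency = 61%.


Effective rate = mu * efficiency = 11.6 * 0.61 = 7.08 per hour

7.08 per hour


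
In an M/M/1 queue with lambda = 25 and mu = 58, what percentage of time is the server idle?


Idle fraction = (1 - rho) * 100 = (1 - 25/58) * 100 = 56.9%

56.9%


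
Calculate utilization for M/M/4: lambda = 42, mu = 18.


rho = lambda/(c*mu) = 42/(4*18) = 0.5833

0.5833


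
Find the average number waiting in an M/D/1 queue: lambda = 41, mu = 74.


M/D/1: Lq = rho^2 / (2*(1-rho)) where rho = 41/74; Lq = 0.34

0.34


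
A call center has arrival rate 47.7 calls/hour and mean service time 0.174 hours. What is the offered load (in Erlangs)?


Offered load a = lambda * E[S] = 47.7 * 0.174 = 8.3 Erlangs

8.3 Erlangs


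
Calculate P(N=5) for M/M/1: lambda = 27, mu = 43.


rho = 27/43; P(n) = (1-rho)*rho^n = (1-27/43)*(27/43)^5 = 0.0363

0.0363


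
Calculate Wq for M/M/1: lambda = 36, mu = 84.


rho = 36/84; Wq = rho/(mu - lambda) = 0.0089 hours

0.0089 hours


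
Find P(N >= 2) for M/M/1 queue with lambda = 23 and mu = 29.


P(N >= 2) = rho^2 = (23/29)^2 = 0.629

0.629


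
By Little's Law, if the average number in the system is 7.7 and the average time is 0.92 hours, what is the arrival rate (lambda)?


lambda = L / W = 7.7 / 0.92 = 8.37 per hour

8.37 per hour


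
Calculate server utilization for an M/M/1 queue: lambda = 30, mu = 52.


rho = lambda/mu = 30/52 = 0.5769

0.5769


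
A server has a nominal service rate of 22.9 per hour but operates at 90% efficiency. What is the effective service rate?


Effective rate = mu * efficiency = 22.9 * 0.9 = 20.61 per hour

20.61 per hour


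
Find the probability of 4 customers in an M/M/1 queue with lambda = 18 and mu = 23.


rho = 18/23; P(n) = (1-rho)*rho^n = (1-18/23)*(18/23)^4 = 0.0815

0.0815


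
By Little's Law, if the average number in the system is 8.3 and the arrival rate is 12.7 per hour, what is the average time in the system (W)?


W = L / lambda = 8.3 / 12.7 = 0.6535 hours

0.6535 hours


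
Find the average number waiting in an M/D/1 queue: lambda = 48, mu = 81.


M/D/1: Lq = rho^2 / (2*(1-rho)) where rho = 48/81; Lq = 0.43

0.43


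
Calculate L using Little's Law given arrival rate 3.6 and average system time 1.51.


L = lambda * W = 3.6 * 1.51 = 5.44

5.44


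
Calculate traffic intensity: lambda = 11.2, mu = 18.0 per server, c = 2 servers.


rho = lambda / (c * mu) = 11.2 / (2 * 18.0) = 0.3111

0.3111


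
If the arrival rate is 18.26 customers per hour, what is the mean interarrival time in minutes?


Mean interarrival time = 60/lambda = 60/18.26 = 3.29 minutes

3.29 minutes


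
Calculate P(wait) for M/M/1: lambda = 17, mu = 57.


P(wait) = rho = lambda/mu = 17/57 = 0.2982

0.2982


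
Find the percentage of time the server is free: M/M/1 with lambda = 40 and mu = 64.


Idle fraction = (1 - rho) * 100 = (1 - 40/64) * 100 = 37.5%

37.5%


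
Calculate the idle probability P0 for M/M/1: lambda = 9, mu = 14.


P0 = 1 - rho = 1 - 9/14 = 0.3571

0.3571


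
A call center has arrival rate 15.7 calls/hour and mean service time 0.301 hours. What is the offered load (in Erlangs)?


Offered load a = lambda * E[S] = 15.7 * 0.301 = 4.73 Erlangs

4.73 Erlangs


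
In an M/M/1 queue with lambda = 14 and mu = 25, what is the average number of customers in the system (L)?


rho = 14/25; L = rho/(1-rho) = 1.27

1.27


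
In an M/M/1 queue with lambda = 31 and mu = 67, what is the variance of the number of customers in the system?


rho = 31/67; Var(N) = rho/(1-rho)^2 = 1.6

1.6


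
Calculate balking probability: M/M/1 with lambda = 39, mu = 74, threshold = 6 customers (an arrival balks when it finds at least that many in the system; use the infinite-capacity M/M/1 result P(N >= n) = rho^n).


P(N >= 6) = rho^6 = (39/74)^6 = 0.0214

0.0214


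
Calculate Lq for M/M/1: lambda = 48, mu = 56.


rho = 48/56; Lq = rho^2/(1-rho) = 5.14

5.14


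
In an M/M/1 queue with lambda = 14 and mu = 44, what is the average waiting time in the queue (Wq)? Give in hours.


rho = 14/44; Wq = rho/(mu - lambda) = 0.0106 hours

0.0106 hours


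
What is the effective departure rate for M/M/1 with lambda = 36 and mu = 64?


For a stable queue (lambda < mu), throughput = lambda = 36 per hour

36 per hour


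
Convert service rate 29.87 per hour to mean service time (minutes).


Mean service time = 60/mu = 60/29.87 = 2.01 minutes

2.01 minutes


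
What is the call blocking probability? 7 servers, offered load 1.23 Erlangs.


B(N,A) = (A^N/N!) / sum(A^k/k!, k=0..N) with N=7, A=1.23 = 0.0002

0.0002


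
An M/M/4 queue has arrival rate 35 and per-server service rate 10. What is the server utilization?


rho = lambda/(c*mu) = 35/(4*10) = 0.875

0.875


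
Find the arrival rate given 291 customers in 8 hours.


lambda = total arrivals / time = 291 / 8 = 36.38 per hour

36.38 per hour


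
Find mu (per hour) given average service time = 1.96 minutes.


mu = 60 / avg_service_time = 60 / 1.96 = 30.61 per hour

30.61 per hour


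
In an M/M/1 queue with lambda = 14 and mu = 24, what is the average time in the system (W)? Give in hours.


W = 1/(mu - lambda) = 1/(24 - 14) = 0.1 hours

0.1 hours


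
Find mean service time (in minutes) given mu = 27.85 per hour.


Mean service time = 60/mu = 60/27.85 = 2.15 minutes

2.15 minutes


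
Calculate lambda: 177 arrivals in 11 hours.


lambda = total arrivals / time = 177 / 11 = 16.09 per hour

16.09 per hour


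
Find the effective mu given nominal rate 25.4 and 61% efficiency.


Effective rate = mu * efficiency = 25.4 * 0.61 = 15.49 per hour

15.49 per hour


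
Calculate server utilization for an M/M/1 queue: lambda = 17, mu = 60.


rho = lambda/mu = 17/60 = 0.2833

0.2833


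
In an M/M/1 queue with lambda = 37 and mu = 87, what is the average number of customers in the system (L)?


rho = 37/87; L = rho/(1-rho) = 0.74

0.74


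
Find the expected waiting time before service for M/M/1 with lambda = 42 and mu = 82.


rho = 42/82; Wq = rho/(mu - lambda) = 0.0128 hours

0.0128 hours


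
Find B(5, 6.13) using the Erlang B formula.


B(N,A) = (A^N/N!) / sum(A^k/k!, k=0..N) with N=5, A=6.13 = 0.3694

0.3694


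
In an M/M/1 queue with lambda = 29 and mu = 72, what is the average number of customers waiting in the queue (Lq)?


rho = 29/72; Lq = rho^2/(1-rho) = 0.27

0.27


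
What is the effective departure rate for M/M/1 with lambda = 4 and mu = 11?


For a stable queue (lambda < mu), throughput = lambda = 4 per hour

4 per hour


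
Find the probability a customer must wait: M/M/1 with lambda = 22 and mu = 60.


P(wait) = rho = lambda/mu = 22/60 = 0.3667

0.3667


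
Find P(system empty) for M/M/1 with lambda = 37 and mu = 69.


P0 = 1 - rho = 1 - 37/69 = 0.4638

0.4638


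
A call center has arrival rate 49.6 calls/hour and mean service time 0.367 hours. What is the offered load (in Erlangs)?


Offered load a = lambda * E[S] = 49.6 * 0.367 = 18.2 Erlangs

18.2 Erlangs


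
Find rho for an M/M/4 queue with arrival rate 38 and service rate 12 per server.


rho = lambda/(c*mu) = 38/(4*12) = 0.7917

0.7917


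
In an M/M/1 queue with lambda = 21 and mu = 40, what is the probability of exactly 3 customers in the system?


rho = 21/40; P(n) = (1-rho)*rho^n = (1-21/40)*(21/40)^3 = 0.0687

0.0687


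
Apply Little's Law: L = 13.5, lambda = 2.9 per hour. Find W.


W = L / lambda = 13.5 / 2.9 = 4.6552 hours

4.6552 hours


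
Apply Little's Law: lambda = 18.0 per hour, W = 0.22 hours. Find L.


L = lambda * W = 18.0 * 0.22 = 3.96

3.96


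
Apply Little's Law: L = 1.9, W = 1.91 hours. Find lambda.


lambda = L / W = 1.9 / 1.91 = 0.99 per hour

0.99 per hour


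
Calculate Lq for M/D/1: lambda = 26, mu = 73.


M/D/1: Lq = rho^2 / (2*(1-rho)) where rho = 26/73; Lq = 0.1

0.1


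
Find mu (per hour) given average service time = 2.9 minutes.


mu = 60 / avg_service_time = 60 / 2.9 = 20.69 per hour

20.69 per hour


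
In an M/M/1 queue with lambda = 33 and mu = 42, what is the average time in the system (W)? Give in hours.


W = 1/(mu - lambda) = 1/(42 - 33) = 0.1111 hours

0.1111 hours


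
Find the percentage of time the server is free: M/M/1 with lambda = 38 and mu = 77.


Idle fraction = (1 - rho) * 100 = (1 - 38/77) * 100 = 50.6%

50.6%


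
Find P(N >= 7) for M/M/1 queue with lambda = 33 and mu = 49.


P(N >= 7) = rho^7 = (33/49)^7 = 0.0628

0.0628


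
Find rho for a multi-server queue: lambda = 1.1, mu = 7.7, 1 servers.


rho = lambda / (c * mu) = 1.1 / (1 * 7.7) = 0.1429

0.1429


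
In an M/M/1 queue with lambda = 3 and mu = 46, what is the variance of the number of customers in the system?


rho = 3/46; Var(N) = rho/(1-rho)^2 = 0.07

0.07


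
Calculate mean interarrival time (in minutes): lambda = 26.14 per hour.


Mean interarrival time = 60/lambda = 60/26.14 = 2.3 minutes

2.3 minutes


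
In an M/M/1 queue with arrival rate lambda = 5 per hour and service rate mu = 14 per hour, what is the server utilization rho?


rho = lambda/mu = 5/14 = 0.3571

0.3571


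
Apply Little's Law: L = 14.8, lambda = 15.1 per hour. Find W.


W = L / lambda = 14.8 / 15.1 = 0.9801 hours

0.9801 hours


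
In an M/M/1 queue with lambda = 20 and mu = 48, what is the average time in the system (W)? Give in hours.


W = 1/(mu - lambda) = 1/(48 - 20) = 0.0357 hours

0.0357 hours


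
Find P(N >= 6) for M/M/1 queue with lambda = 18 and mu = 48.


P(N >= 6) = rho^6 = (18/48)^6 = 0.0028

0.0028


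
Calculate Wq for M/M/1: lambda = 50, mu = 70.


rho = 50/70; Wq = rho/(mu - lambda) = 0.0357 hours

0.0357 hours


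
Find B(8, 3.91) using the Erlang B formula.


B(N,A) = (A^N/N!) / sum(A^k/k!, k=0..N) with N=8, A=3.91 = 0.0277

0.0277


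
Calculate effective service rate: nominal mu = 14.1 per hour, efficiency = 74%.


Effective rate = mu * efficiency = 14.1 * 0.74 = 10.43 per hour

10.43 per hour


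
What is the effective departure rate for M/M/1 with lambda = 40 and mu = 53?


For a stable queue (lambda < mu), throughput = lambda = 40 per hour

40 per hour


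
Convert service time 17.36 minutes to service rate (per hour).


mu = 60 / avg_service_time = 60 / 17.36 = 3.46 per hour

3.46 per hour


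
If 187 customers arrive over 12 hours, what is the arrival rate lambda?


lambda = total arrivals / time = 187 / 12 = 15.58 per hour

15.58 per hour


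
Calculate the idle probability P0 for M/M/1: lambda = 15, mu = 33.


P0 = 1 - rho = 1 - 15/33 = 0.5455

0.5455


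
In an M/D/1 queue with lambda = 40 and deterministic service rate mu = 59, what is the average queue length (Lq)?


M/D/1: Lq = rho^2 / (2*(1-rho)) where rho = 40/59; Lq = 0.71

0.71


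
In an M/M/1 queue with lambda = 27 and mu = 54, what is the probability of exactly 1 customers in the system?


rho = 27/54; P(n) = (1-rho)*rho^n = (1-27/54)*(27/54)^1 = 0.25

0.25


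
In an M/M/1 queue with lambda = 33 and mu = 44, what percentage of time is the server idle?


Idle fraction = (1 - rho) * 100 = (1 - 33/44) * 100 = 25.0%

25.0%


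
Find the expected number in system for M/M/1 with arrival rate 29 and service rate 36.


rho = 29/36; L = rho/(1-rho) = 4.14

4.14


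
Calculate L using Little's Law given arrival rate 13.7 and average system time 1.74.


L = lambda * W = 13.7 * 1.74 = 23.84

23.84


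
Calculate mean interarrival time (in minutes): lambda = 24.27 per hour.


Mean interarrival time = 60/lambda = 60/24.27 = 2.47 minutes

2.47 minutes


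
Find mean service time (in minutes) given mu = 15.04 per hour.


Mean service time = 60/mu = 60/15.04 = 3.99 minutes

3.99 minutes


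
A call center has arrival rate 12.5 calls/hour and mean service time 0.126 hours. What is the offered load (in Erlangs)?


Offered load a = lambda * E[S] = 12.5 * 0.126 = 1.58 Erlangs

1.58 Erlangs


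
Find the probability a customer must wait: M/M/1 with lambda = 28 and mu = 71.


P(wait) = rho = lambda/mu = 28/71 = 0.3944

0.3944


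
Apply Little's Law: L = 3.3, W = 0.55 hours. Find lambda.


lambda = L / W = 3.3 / 0.55 = 6.0 per hour

6.0 per hour


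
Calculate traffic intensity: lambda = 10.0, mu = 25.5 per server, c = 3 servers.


rho = lambda / (c * mu) = 10.0 / (3 * 25.5) = 0.1307

0.1307


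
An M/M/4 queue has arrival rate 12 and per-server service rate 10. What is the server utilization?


rho = lambda/(c*mu) = 12/(4*10) = 0.3

0.3


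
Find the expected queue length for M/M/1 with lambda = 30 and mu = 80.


rho = 30/80; Lq = rho^2/(1-rho) = 0.23

0.23


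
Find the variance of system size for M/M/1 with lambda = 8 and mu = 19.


rho = 8/19; Var(N) = rho/(1-rho)^2 = 1.26

1.26


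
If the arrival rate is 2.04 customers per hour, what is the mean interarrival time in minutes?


Mean interarrival time = 60/lambda = 60/2.04 = 29.41 minutes

29.41 minutes


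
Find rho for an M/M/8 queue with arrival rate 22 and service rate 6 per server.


rho = lambda/(c*mu) = 22/(8*6) = 0.4583

0.4583


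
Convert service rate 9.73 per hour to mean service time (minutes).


Mean service time = 60/mu = 60/9.73 = 6.17 minutes

6.17 minutes


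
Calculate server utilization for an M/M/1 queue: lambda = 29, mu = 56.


rho = lambda/mu = 29/56 = 0.5179

0.5179


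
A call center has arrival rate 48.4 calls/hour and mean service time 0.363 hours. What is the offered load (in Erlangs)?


Offered load a = lambda * E[S] = 48.4 * 0.363 = 17.57 Erlangs

17.57 Erlangs


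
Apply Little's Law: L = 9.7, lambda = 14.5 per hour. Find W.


W = L / lambda = 9.7 / 14.5 = 0.669 hours

0.669 hours


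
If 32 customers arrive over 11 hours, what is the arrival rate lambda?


lambda = total arrivals / time = 32 / 11 = 2.91 per hour

2.91 per hour


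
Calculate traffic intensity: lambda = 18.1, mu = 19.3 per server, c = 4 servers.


rho = lambda / (c * mu) = 18.1 / (4 * 19.3) = 0.2345

0.2345


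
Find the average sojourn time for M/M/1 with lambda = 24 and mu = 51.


W = 1/(mu - lambda) = 1/(51 - 24) = 0.037 hours

0.037 hours


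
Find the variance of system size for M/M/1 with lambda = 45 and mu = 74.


rho = 45/74; Var(N) = rho/(1-rho)^2 = 3.96

3.96


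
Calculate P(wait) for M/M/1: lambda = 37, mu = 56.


P(wait) = rho = lambda/mu = 37/56 = 0.6607

0.6607


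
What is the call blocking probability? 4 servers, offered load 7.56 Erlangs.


B(N,A) = (A^N/N!) / sum(A^k/k!, k=0..N) with N=4, A=7.56 = 0.555

0.555


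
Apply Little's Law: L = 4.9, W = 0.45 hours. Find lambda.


lambda = L / W = 4.9 / 0.45 = 10.89 per hour

10.89 per hour


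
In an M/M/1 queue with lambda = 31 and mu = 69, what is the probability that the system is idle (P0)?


P0 = 1 - rho = 1 - 31/69 = 0.5507

0.5507


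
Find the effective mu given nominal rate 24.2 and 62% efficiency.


Effective rate = mu * efficiency = 24.2 * 0.62 = 15.0 per hour

15.0 per hour


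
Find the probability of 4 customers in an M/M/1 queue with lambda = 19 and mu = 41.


rho = 19/41; P(n) = (1-rho)*rho^n = (1-19/41)*(19/41)^4 = 0.0247

0.0247


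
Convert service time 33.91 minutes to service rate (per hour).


mu = 60 / avg_service_time = 60 / 33.91 = 1.77 per hour

1.77 per hour


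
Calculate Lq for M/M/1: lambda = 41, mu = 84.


rho = 41/84; Lq = rho^2/(1-rho) = 0.47

0.47


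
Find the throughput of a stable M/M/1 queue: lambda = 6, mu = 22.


For a stable queue (lambda < mu), throughput = lambda = 6 per hour

6 per hour


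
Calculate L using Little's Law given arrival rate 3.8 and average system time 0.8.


L = lambda * W = 3.8 * 0.8 = 3.04

3.04


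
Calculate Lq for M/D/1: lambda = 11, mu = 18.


M/D/1: Lq = rho^2 / (2*(1-rho)) where rho = 11/18; Lq = 0.48

0.48


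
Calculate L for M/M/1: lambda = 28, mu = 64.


rho = 28/64; L = rho/(1-rho) = 0.78

0.78


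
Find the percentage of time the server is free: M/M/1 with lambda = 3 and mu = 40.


Idle fraction = (1 - rho) * 100 = (1 - 3/40) * 100 = 92.5%

92.5%


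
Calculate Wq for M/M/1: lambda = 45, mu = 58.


rho = 45/58; Wq = rho/(mu - lambda) = 0.0597 hours

0.0597 hours


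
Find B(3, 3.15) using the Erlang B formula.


B(N,A) = (A^N/N!) / sum(A^k/k!, k=0..N) with N=3, A=3.15 = 0.3638

0.3638


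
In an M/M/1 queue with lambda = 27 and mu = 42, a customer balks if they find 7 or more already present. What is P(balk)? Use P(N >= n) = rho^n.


P(N >= 7) = rho^7 = (27/42)^7 = 0.0454

0.0454


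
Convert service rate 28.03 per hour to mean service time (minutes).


Mean service time = 60/mu = 60/28.03 = 2.14 minutes

2.14 minutes


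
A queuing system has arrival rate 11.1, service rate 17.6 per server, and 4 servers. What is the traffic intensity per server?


rho = lambda / (c * mu) = 11.1 / (4 * 17.6) = 0.1577

0.1577


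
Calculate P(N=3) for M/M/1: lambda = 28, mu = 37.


rho = 28/37; P(n) = (1-rho)*rho^n = (1-28/37)*(28/37)^3 = 0.1054

0.1054


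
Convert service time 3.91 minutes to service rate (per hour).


mu = 60 / avg_service_time = 60 / 3.91 = 15.35 per hour

15.35 per hour


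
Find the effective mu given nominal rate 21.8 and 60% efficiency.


Effective rate = mu * efficiency = 21.8 * 0.6 = 13.08 per hour

13.08 per hour


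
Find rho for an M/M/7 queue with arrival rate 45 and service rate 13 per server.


rho = lambda/(c*mu) = 45/(7*13) = 0.4945

0.4945


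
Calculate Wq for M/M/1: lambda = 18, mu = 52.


rho = 18/52; Wq = rho/(mu - lambda) = 0.0102 hours

0.0102 hours


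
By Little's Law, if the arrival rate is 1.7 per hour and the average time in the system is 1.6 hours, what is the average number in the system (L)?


L = lambda * W = 1.7 * 1.6 = 2.72

2.72


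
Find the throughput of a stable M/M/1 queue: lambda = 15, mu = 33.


For a stable queue (lambda < mu), throughput = lambda = 15 per hour

15 per hour


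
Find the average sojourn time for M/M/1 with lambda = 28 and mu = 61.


W = 1/(mu - lambda) = 1/(61 - 28) = 0.0303 hours

0.0303 hours


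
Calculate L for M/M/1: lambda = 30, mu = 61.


rho = 30/61; L = rho/(1-rho) = 0.97

0.97


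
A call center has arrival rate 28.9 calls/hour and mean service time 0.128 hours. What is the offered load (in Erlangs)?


Offered load a = lambda * E[S] = 28.9 * 0.128 = 3.7 Erlangs

3.7 Erlangs


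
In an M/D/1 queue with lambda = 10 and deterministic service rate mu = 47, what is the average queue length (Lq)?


M/D/1: Lq = rho^2 / (2*(1-rho)) where rho = 10/47; Lq = 0.03

0.03


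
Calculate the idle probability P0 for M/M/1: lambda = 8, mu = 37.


P0 = 1 - rho = 1 - 8/37 = 0.7838

0.7838


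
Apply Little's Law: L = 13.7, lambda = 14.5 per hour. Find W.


W = L / lambda = 13.7 / 14.5 = 0.9448 hours

0.9448 hours


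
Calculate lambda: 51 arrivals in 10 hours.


lambda = total arrivals / time = 51 / 10 = 5.1 per hour

5.1 per hour


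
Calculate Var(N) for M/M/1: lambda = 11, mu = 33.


rho = 11/33; Var(N) = rho/(1-rho)^2 = 0.75

0.75


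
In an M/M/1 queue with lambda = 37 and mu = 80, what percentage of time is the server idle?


Idle fraction = (1 - rho) * 100 = (1 - 37/80) * 100 = 53.8%

53.8%


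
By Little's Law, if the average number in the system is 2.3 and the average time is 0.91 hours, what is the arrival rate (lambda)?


lambda = L / W = 2.3 / 0.91 = 2.53 per hour

2.53 per hour


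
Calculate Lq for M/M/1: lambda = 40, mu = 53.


rho = 40/53; Lq = rho^2/(1-rho) = 2.32

2.32


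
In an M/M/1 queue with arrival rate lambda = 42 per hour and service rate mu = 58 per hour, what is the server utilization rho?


rho = lambda/mu = 42/58 = 0.7241

0.7241


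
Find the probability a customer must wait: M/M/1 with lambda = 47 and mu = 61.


P(wait) = rho = lambda/mu = 47/61 = 0.7705

0.7705


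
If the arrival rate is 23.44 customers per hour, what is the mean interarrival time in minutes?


Mean interarrival time = 60/lambda = 60/23.44 = 2.56 minutes

2.56 minutes


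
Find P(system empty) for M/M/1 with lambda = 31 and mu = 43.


P0 = 1 - rho = 1 - 31/43 = 0.2791

0.2791


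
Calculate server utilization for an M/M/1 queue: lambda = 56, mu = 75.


rho = lambda/mu = 56/75 = 0.7467

0.7467


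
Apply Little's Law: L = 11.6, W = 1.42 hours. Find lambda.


lambda = L / W = 11.6 / 1.42 = 8.17 per hour

8.17 per hour


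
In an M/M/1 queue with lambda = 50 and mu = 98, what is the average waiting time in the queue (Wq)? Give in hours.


rho = 50/98; Wq = rho/(mu - lambda) = 0.0106 hours

0.0106 hours


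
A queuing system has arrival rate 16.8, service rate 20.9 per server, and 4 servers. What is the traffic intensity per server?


rho = lambda / (c * mu) = 16.8 / (4 * 20.9) = 0.201

0.201


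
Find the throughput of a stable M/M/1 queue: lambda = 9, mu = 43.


For a stable queue (lambda < mu), throughput = lambda = 9 per hour

9 per hour


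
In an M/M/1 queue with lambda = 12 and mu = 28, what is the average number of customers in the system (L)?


rho = 12/28; L = rho/(1-rho) = 0.75

0.75


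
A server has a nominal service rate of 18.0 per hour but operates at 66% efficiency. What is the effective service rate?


Effective rate = mu * efficiency = 18.0 * 0.66 = 11.88 per hour

11.88 per hour


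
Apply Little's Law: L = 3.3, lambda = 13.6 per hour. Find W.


W = L / lambda = 3.3 / 13.6 = 0.2426 hours

0.2426 hours


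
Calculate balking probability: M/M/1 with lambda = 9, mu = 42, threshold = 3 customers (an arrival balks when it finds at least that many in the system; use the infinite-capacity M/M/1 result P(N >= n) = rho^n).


P(N >= 3) = rho^3 = (9/42)^3 = 0.0098

0.0098


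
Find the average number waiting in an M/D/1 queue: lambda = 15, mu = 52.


M/D/1: Lq = rho^2 / (2*(1-rho)) where rho = 15/52; Lq = 0.06

0.06


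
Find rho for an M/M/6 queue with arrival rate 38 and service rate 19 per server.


rho = lambda/(c*mu) = 38/(6*19) = 0.3333

0.3333


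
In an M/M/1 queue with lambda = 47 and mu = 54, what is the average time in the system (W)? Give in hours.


W = 1/(mu - lambda) = 1/(54 - 47) = 0.1429 hours

0.1429 hours


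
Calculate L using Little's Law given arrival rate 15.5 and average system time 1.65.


L = lambda * W = 15.5 * 1.65 = 25.58

25.58


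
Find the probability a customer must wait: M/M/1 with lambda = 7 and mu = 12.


P(wait) = rho = lambda/mu = 7/12 = 0.5833

0.5833


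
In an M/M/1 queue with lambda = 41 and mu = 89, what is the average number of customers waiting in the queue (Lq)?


rho = 41/89; Lq = rho^2/(1-rho) = 0.39

0.39


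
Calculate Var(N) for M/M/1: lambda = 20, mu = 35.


rho = 20/35; Var(N) = rho/(1-rho)^2 = 3.11

3.11


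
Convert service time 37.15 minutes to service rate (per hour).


mu = 60 / avg_service_time = 60 / 37.15 = 1.62 per hour

1.62 per hour


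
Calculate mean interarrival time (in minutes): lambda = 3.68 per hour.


Mean interarrival time = 60/lambda = 60/3.68 = 16.3 minutes

16.3 minutes


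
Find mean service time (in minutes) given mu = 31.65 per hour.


Mean service time = 60/mu = 60/31.65 = 1.9 minutes

1.9 minutes


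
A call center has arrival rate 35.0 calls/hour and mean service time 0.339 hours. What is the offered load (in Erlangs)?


Offered load a = lambda * E[S] = 35.0 * 0.339 = 11.87 Erlangs

11.87 Erlangs


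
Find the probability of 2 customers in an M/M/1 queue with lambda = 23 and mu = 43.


rho = 23/43; P(n) = (1-rho)*rho^n = (1-23/43)*(23/43)^2 = 0.1331

0.1331


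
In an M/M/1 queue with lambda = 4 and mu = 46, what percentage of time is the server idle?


Idle fraction = (1 - rho) * 100 = (1 - 4/46) * 100 = 91.3%

91.3%


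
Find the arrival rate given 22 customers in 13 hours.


lambda = total arrivals / time = 22 / 13 = 1.69 per hour

1.69 per hour


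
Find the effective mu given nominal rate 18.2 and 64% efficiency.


Effective rate = mu * efficiency = 18.2 * 0.64 = 11.65 per hour

11.65 per hour


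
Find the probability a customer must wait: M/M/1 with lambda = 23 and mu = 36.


P(wait) = rho = lambda/mu = 23/36 = 0.6389

0.6389


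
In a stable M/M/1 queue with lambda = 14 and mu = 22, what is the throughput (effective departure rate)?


For a stable queue (lambda < mu), throughput = lambda = 14 per hour

14 per hour


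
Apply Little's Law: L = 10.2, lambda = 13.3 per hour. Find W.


W = L / lambda = 10.2 / 13.3 = 0.7669 hours

0.7669 hours


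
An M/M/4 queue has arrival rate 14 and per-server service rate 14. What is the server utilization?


rho = lambda/(c*mu) = 14/(4*14) = 0.25

0.25


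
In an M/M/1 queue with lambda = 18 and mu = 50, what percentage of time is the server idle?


Idle fraction = (1 - rho) * 100 = (1 - 18/50) * 100 = 64.0%

64.0%


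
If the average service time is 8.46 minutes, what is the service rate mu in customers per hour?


mu = 60 / avg_service_time = 60 / 8.46 = 7.09 per hour

7.09 per hour


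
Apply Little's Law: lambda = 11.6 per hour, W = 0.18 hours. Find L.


L = lambda * W = 11.6 * 0.18 = 2.09

2.09


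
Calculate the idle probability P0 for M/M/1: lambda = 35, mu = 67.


P0 = 1 - rho = 1 - 35/67 = 0.4776

0.4776


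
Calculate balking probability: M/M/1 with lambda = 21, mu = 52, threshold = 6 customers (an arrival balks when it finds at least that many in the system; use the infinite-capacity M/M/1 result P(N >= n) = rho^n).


P(N >= 6) = rho^6 = (21/52)^6 = 0.0043

0.0043


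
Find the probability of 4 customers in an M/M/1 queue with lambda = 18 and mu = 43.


rho = 18/43; P(n) = (1-rho)*rho^n = (1-18/43)*(18/43)^4 = 0.0179

0.0179


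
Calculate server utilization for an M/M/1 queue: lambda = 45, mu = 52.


rho = lambda/mu = 45/52 = 0.8654

0.8654


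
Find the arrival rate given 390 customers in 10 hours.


lambda = total arrivals / time = 390 / 10 = 39.0 per hour

39.0 per hour


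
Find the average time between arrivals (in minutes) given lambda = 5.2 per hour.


Mean interarrival time = 60/lambda = 60/5.2 = 11.54 minutes

11.54 minutes


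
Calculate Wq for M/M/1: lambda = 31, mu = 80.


rho = 31/80; Wq = rho/(mu - lambda) = 0.0079 hours

0.0079 hours


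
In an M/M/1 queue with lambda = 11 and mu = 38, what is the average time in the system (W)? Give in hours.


W = 1/(mu - lambda) = 1/(38 - 11) = 0.037 hours

0.037 hours


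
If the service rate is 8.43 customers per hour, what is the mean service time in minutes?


Mean service time = 60/mu = 60/8.43 = 7.12 minutes

7.12 minutes


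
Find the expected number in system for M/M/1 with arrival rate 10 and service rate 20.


rho = 10/20; L = rho/(1-rho) = 1.0

1.0


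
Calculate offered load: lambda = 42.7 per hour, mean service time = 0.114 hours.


Offered load a = lambda * E[S] = 42.7 * 0.114 = 4.87 Erlangs

4.87 Erlangs


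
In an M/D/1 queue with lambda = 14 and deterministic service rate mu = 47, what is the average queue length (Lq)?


M/D/1: Lq = rho^2 / (2*(1-rho)) where rho = 14/47; Lq = 0.06

0.06


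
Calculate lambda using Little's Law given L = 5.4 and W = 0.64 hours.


lambda = L / W = 5.4 / 0.64 = 8.44 per hour

8.44 per hour


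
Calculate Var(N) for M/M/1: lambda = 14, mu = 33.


rho = 14/33; Var(N) = rho/(1-rho)^2 = 1.28

1.28


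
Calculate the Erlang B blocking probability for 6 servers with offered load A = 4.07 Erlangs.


B(N,A) = (A^N/N!) / sum(A^k/k!, k=0..N) with N=6, A=4.07 = 0.1222

0.1222


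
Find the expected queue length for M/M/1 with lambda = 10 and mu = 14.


rho = 10/14; Lq = rho^2/(1-rho) = 1.79

1.79


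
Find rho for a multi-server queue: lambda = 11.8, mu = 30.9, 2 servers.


rho = lambda / (c * mu) = 11.8 / (2 * 30.9) = 0.1909

0.1909


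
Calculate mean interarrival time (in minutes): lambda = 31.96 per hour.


Mean interarrival time = 60/lambda = 60/31.96 = 1.88 minutes

1.88 minutes


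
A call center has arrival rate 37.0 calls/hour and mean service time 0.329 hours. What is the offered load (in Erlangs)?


Offered load a = lambda * E[S] = 37.0 * 0.329 = 12.17 Erlangs

12.17 Erlangs


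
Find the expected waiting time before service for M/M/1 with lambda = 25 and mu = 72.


rho = 25/72; Wq = rho/(mu - lambda) = 0.0074 hours

0.0074 hours


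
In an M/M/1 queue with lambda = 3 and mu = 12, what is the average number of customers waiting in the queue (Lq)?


rho = 3/12; Lq = rho^2/(1-rho) = 0.08

0.08


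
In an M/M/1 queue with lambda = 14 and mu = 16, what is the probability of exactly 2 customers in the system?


rho = 14/16; P(n) = (1-rho)*rho^n = (1-14/16)*(14/16)^2 = 0.0957

0.0957


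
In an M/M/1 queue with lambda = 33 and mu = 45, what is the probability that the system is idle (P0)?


P0 = 1 - rho = 1 - 33/45 = 0.2667

0.2667


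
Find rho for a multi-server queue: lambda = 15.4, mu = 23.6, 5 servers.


rho = lambda / (c * mu) = 15.4 / (5 * 23.6) = 0.1305

0.1305


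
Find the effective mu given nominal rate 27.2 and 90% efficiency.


Effective rate = mu * efficiency = 27.2 * 0.9 = 24.48 per hour

24.48 per hour


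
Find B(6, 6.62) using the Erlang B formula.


B(N,A) = (A^N/N!) / sum(A^k/k!, k=0..N) with N=6, A=6.62 = 0.307

0.307


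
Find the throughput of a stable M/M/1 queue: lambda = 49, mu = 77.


For a stable queue (lambda < mu), throughput = lambda = 49 per hour

49 per hour


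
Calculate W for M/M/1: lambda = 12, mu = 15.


W = 1/(mu - lambda) = 1/(15 - 12) = 0.3333 hours

0.3333 hours


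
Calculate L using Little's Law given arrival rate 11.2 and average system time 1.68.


L = lambda * W = 11.2 * 1.68 = 18.82

18.82


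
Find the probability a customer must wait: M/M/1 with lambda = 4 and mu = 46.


P(wait) = rho = lambda/mu = 4/46 = 0.087

0.087


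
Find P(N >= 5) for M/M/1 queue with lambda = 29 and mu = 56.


P(N >= 5) = rho^5 = (29/56)^5 = 0.0372

0.0372


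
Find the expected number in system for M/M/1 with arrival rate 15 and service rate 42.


rho = 15/42; L = rho/(1-rho) = 0.56

0.56


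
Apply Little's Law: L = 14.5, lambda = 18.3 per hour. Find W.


W = L / lambda = 14.5 / 18.3 = 0.7923 hours

0.7923 hours


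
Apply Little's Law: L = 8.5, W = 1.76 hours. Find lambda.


lambda = L / W = 8.5 / 1.76 = 4.83 per hour

4.83 per hour


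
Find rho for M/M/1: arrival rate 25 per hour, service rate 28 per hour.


rho = lambda/mu = 25/28 = 0.8929

0.8929


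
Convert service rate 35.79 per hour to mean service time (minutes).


Mean service time = 60/mu = 60/35.79 = 1.68 minutes

1.68 minutes


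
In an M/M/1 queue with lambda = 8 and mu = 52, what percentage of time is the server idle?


Idle fraction = (1 - rho) * 100 = (1 - 8/52) * 100 = 84.6%

84.6%


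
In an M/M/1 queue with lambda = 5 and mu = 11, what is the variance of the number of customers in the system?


rho = 5/11; Var(N) = rho/(1-rho)^2 = 1.53

1.53


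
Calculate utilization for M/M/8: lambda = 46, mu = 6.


rho = lambda/(c*mu) = 46/(8*6) = 0.9583

0.9583


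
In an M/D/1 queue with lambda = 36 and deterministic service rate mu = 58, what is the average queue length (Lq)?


M/D/1: Lq = rho^2 / (2*(1-rho)) where rho = 36/58; Lq = 0.51

0.51


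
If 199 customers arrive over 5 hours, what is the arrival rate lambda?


lambda = total arrivals / time = 199 / 5 = 39.8 per hour

39.8 per hour


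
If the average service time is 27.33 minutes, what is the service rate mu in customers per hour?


mu = 60 / avg_service_time = 60 / 27.33 = 2.2 per hour

2.2 per hour


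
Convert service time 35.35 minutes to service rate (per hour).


mu = 60 / avg_service_time = 60 / 35.35 = 1.7 per hour

1.7 per hour


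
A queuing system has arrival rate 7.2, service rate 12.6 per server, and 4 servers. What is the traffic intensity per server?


rho = lambda / (c * mu) = 7.2 / (4 * 12.6) = 0.1429

0.1429


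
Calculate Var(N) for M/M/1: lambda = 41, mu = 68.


rho = 41/68; Var(N) = rho/(1-rho)^2 = 3.82

3.82


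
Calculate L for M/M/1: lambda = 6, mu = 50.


rho = 6/50; L = rho/(1-rho) = 0.14

0.14
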